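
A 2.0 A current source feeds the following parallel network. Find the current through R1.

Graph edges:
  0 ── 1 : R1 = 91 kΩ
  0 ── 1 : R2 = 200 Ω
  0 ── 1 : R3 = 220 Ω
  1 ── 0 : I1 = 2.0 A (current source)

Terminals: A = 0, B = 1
All resistors sit directly between nodes 0 and 1, so they are in parallel and share one voltage V; the full source current 2 A splits among them.
1/R_par = 1/91000 + 1/200 + 1/220 = 0.009556 S  =>  R_par = 104.6 Ω
V = I × R_par = 2 × 104.6 = 209.3 V
I_R1 = V/R1 = 209.3/91000 = 0.0023 A

Final answer: 0.0023 A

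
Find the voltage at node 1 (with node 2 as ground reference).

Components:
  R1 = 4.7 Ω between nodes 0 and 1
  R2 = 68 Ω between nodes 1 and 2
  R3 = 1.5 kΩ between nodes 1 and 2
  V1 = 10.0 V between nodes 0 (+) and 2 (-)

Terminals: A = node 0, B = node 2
Nodal analysis, taking node 2 as the 0 V reference.
Source V1 fixes V_0 = 10 V.
KCL at each unknown node (sum of currents leaving = 0; resistances in Ω):
  Node 1: (V_1 - 10)/4.7 + (V_1 - 0)/68 + (V_1 - 0)/1500 = 0
Collecting terms: 0.2281 × V_1 = 2.128  =>  V_1 = 9.326 V
The requested potential is V_1 = 9.326 V.

Final answer: V_1 = 9.326 V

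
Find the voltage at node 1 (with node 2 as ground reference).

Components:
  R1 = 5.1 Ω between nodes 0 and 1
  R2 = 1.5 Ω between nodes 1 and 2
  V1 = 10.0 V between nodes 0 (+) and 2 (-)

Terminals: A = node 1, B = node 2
Nodal analysis, taking node 2 as the 0 V reference.
Source V1 fixes V_0 = 10 V.
KCL at each unknown node (sum of currents leaving = 0; resistances in Ω):
  Node 1: (V_1 - 10)/5.1 + (V_1 - 0)/1.5 = 0
Collecting terms: 0.8627 × V_1 = 1.961  =>  V_1 = 2.273 V
The requested potential is V_1 = 2.273 V.

Final answer: V_1 = 2.273 V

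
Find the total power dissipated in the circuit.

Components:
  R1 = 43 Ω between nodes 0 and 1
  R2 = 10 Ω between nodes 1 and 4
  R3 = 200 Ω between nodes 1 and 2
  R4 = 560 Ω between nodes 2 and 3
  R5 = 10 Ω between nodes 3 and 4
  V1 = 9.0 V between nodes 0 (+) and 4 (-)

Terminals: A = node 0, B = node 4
Nodal analysis, taking node 4 as the 0 V reference.
Source V1 fixes V_0 = 9 V.
KCL at each unknown node (sum of currents leaving = 0; resistances in Ω):
  Node 1: (V_1 - 9)/43 + (V_1 - 0)/10 + (V_1 - V_2)/200 = 0
  Node 2: (V_2 - V_1)/200 + (V_2 - V_3)/560 = 0
  Node 3: (V_3 - V_2)/560 + (V_3 - 0)/10 = 0
Collecting terms (coefficients in siemens):
  0.1283·V_1 - 0.005·V_2 = 0.2093
  0.006786·V_2 - 0.005·V_1 - 0.001786·V_3 = 0
  0.1018·V_3 - 0.001786·V_2 = 0
Solving these 3 simultaneous equations (Gaussian elimination) gives:
  V_1 = 1.68 V, V_2 = 1.244 V, V_3 = 0.02182 V
Power in each resistor, P = (ΔV)²/R:
  P_R1 = (9 - 1.68)²/43 = 1.246 W
  P_R2 = (1.68 - 0)²/10 = 0.2824 W
  P_R3 = (1.68 - 1.244)²/200 = 0.0009525 W
  P_R4 = (1.244 - 0.02182)²/560 = 0.002667 W
  P_R5 = (0.02182 - 0)²/10 = 0.00004763 W
P_total = P_R1 + P_R2 + P_R3 + P_R4 + P_R5 = 1.532 W

Final answer: 1.532 W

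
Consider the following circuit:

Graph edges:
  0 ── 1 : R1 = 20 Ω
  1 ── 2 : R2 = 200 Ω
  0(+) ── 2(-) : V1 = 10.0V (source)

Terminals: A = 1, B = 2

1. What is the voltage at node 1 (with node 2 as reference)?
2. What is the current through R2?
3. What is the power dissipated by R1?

Nodal analysis, taking node 2 as the 0 V reference.
Source V1 fixes V_0 = 10 V.
KCL at each unknown node (sum of currents leaving = 0; resistances in Ω):
  Node 1: (V_1 - 10)/20 + (V_1 - 0)/200 = 0
Collecting terms: 0.055 × V_1 = 0.5  =>  V_1 = 9.091 V
Part 1:
  Read off the nodal solution: V_1 = 9.091 V
Part 2:
  I_R2 = (V_1 - V_2)/R2 = (9.091 - 0)/200 = 0.04545 A
  Magnitude: I_R2 = 0.04545 A
Part 3:
  I_R1 = (V_0 - V_1)/R1 = (10 - 9.091)/20 = 0.04545 A
  P_R1 = I_R1² × R1 = (0.04545)² × 20 = 0.04132 W

Final answers:
1. V_1 = 9.091 V
2. I_R2 = 0.04545 A
3. P_R1 = 0.04132 W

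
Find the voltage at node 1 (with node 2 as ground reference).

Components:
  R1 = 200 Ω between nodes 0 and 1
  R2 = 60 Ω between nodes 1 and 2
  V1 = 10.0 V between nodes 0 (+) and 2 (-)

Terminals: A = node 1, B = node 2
Nodal analysis, taking node 2 as the 0 V reference.
Source V1 fixes V_0 = 10 V.
KCL at each unknown node (sum of currents leaving = 0; resistances in Ω):
  Node 1: (V_1 - 10)/200 + (V_1 - 0)/60 = 0
Collecting terms: 0.02167 × V_1 = 0.05  =>  V_1 = 2.308 V
The requested potential is V_1 = 2.308 V.

Final answer: V_1 = 2.308 V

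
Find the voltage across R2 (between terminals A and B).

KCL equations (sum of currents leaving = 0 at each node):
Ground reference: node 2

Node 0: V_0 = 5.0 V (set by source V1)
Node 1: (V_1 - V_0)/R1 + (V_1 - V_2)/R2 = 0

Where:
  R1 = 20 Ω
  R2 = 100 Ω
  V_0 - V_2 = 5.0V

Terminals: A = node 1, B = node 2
R1 and R2 are in series across V1 (node 0 → node 1 → node 2), and the output A–B is taken across R2, so this is a voltage divider.
Series current: I = V1/(R1 + R2) = 5/(20 + 100) = 5/120 = 0.04167 A
V_R2 = I × R2 = V1 × R2/(R1 + R2) = 5 × 100/120 = 4.167 V

Final answer: 4.167 V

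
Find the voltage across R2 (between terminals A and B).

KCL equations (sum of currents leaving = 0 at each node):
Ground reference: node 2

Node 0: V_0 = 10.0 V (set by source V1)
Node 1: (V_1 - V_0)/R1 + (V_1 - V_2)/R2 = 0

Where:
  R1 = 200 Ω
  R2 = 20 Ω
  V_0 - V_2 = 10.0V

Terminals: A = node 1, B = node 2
R1 and R2 are in series across V1 (node 0 → node 1 → node 2), and the output A–B is taken across R2, so this is a voltage divider.
Series current: I = V1/(R1 + R2) = 10/(200 + 20) = 10/220 = 0.04545 A
V_R2 = I × R2 = V1 × R2/(R1 + R2) = 10 × 20/220 = 0.9091 V

Final answer: 0.9091 V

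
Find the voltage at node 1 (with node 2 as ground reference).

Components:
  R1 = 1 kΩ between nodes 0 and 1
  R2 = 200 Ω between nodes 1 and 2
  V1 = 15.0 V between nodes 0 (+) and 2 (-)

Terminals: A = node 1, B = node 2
Nodal analysis, taking node 2 as the 0 V reference.
Source V1 fixes V_0 = 15 V.
KCL at each unknown node (sum of currents leaving = 0; resistances in Ω):
  Node 1: (V_1 - 15)/1000 + (V_1 - 0)/200 = 0
Collecting terms: 0.006 × V_1 = 0.015  =>  V_1 = 2.5 V
The requested potential is V_1 = 2.5 V.

Final answer: V_1 = 2.5 V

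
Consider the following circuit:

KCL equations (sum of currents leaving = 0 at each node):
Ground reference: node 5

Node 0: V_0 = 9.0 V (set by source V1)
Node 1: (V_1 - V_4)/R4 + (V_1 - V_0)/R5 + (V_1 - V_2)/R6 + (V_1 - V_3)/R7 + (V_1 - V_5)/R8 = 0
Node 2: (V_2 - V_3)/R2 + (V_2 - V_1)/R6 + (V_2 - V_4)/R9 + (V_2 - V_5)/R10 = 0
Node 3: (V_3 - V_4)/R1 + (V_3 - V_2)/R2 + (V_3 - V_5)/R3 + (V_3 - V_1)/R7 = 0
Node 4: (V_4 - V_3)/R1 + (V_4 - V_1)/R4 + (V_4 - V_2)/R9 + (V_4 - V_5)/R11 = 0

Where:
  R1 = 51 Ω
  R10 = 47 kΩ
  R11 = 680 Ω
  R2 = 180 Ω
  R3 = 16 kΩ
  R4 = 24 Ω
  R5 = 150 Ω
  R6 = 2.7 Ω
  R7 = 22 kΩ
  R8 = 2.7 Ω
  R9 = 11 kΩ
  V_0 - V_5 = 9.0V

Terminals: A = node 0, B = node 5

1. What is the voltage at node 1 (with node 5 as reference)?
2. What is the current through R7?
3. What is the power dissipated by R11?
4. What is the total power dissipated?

Nodal analysis, taking node 5 as the 0 V reference.
Source V1 fixes V_0 = 9 V.
KCL at each unknown node (sum of currents leaving = 0; resistances in Ω):
  Node 1: (V_1 - V_4)/24 + (V_1 - 9)/150 + (V_1 - V_2)/2.7 + (V_1 - V_3)/22000 + (V_1 - 0)/2.7 = 0
  Node 2: (V_2 - V_3)/180 + (V_2 - V_1)/2.7 + (V_2 - V_4)/11000 + (V_2 - 0)/47000 = 0
  Node 3: (V_3 - V_4)/51 + (V_3 - V_2)/180 + (V_3 - 0)/16000 + (V_3 - V_1)/22000 = 0
  Node 4: (V_4 - V_3)/51 + (V_4 - V_1)/24 + (V_4 - V_2)/11000 + (V_4 - 0)/680 = 0
Collecting terms (coefficients in siemens):
  0.7891·V_1 - 0.3704·V_2 - 0.00004545·V_3 - 0.04167·V_4 = 0.06
  0.376·V_2 - 0.3704·V_1 - 0.005556·V_3 - 0.00009091·V_4 = 0
  0.02527·V_3 - 0.00004545·V_1 - 0.005556·V_2 - 0.01961·V_4 = 0
  0.06284·V_4 - 0.04167·V_1 - 0.00009091·V_2 - 0.01961·V_3 = 0
Solving these 4 simultaneous equations (Gaussian elimination) gives:
  V_1 = 0.1585 V, V_2 = 0.1584 V, V_3 = 0.1542 V, V_4 = 0.1534 V
Part 1:
  Read off the nodal solution: V_1 = 0.1585 V
Part 2:
  I_R7 = (V_1 - V_3)/R7 = (0.1585 - 0.1542)/22000 = 0.0000001971 A
  Magnitude: I_R7 = 0.0000001971 A
Part 3:
  I_R11 = (V_4 - V_5)/R11 = (0.1534 - 0)/680 = 0.0002256 A
  P_R11 = I_R11² × R11 = (0.0002256)² × 680 = 0.00003462 W
Part 4:
  Power in each resistor, P = (ΔV)²/R:
    P_R1 = (0.1542 - 0.1534)²/51 = 0.00000001034 W
    P_R2 = (0.1584 - 0.1542)²/180 = 0.0000001009 W
    P_R3 = (0.1542 - 0)²/16000 = 0.000001485 W
    P_R4 = (0.1585 - 0.1534)²/24 = 0.000001068 W
    P_R5 = (9 - 0.1585)²/150 = 0.5211 W
    P_R6 = (0.1585 - 0.1584)²/2.7 = 0.000000002042 W
    P_R7 = (0.1585 - 0.1542)²/22000 = 0.0000000008548 W
    P_R8 = (0.1585 - 0)²/2.7 = 0.009305 W
    P_R9 = (0.1584 - 0.1534)²/11000 = 0.000000002262 W
    P_R10 = (0.1584 - 0)²/47000 = 0.000000534 W
    P_R11 = (0.1534 - 0)²/680 = 0.00003462 W
  P_total = P_R1 + P_R2 + P_R3 + P_R4 + P_R5 + P_R6 + P_R7 + P_R8 + P_R9 + P_R10 + P_R11 = 0.5305 W

Final answers:
1. V_1 = 0.1585 V
2. I_R7 = 1.971e-07 A
3. P_R11 = 3.462e-05 W
4. P_total = 0.5305 W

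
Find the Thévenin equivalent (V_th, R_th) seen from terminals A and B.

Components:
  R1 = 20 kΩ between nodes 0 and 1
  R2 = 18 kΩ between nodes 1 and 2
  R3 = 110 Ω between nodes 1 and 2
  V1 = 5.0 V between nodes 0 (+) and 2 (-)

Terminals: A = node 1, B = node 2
Step 1 — V_th is the open-circuit voltage V_A - V_B (nothing connected across the terminals).
Nodal analysis, taking node 2 as the 0 V reference.
Source V1 fixes V_0 = 5 V.
KCL at each unknown node (sum of currents leaving = 0; resistances in Ω):
  Node 1: (V_1 - 5)/20000 + (V_1 - 0)/18000 + (V_1 - 0)/110 = 0
Collecting terms: 0.009196 × V_1 = 0.00025  =>  V_1 = 0.02718 V
V_th = V_1 - V_2 = 0.02718 - 0 = 0.02718 V
Step 2 — R_th: zero the source — replace V1 by a short circuit (node 2 merges into node 0) — and find the resistance seen between A (node 1) and B (node 0).
Reduce the network between node 1 (A) and node 0 (B) by series/parallel combination:
  Rp1 = R1 ‖ R2 ‖ R3 (parallel, all between nodes 0 and 1) = 1/(1/20000 + 1/18000 + 1/110) = 108.7 Ω
R_th = 108.7 Ω

Final answer: V_th = 0.02718 V, R_th = 108.7 Ω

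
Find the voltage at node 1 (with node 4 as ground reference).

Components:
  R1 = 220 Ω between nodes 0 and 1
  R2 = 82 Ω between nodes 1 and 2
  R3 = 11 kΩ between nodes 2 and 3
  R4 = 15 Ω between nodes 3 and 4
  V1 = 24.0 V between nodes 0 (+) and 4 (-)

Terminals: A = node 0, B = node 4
Nodal analysis, taking node 4 as the 0 V reference.
Source V1 fixes V_0 = 24 V.
KCL at each unknown node (sum of currents leaving = 0; resistances in Ω):
  Node 1: (V_1 - 24)/220 + (V_1 - V_2)/82 = 0
  Node 2: (V_2 - V_1)/82 + (V_2 - V_3)/11000 = 0
  Node 3: (V_3 - V_2)/11000 + (V_3 - 0)/15 = 0
Collecting terms (coefficients in siemens):
  0.01674·V_1 - 0.0122·V_2 = 0.1091
  0.01229·V_2 - 0.0122·V_1 - 0.00009091·V_3 = 0
  0.06676·V_3 - 0.00009091·V_2 = 0
Solving these 3 simultaneous equations (Gaussian elimination) gives:
  V_1 = 23.53 V, V_2 = 23.36 V, V_3 = 0.03181 V
The requested potential is V_1 = 23.53 V.

Final answer: V_1 = 23.53 V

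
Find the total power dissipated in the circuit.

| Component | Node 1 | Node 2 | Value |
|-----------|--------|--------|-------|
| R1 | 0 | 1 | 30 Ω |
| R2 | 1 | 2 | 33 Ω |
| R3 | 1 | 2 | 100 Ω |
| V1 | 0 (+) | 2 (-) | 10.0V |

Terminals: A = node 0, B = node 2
Nodal analysis, taking node 2 as the 0 V reference.
Source V1 fixes V_0 = 10 V.
KCL at each unknown node (sum of currents leaving = 0; resistances in Ω):
  Node 1: (V_1 - 10)/30 + (V_1 - 0)/33 + (V_1 - 0)/100 = 0
Collecting terms: 0.07364 × V_1 = 0.3333  =>  V_1 = 4.527 V
Power in each resistor, P = (ΔV)²/R:
  P_R1 = (10 - 4.527)²/30 = 0.9985 W
  P_R2 = (4.527 - 0)²/33 = 0.621 W
  P_R3 = (4.527 - 0)²/100 = 0.2049 W
P_total = P_R1 + P_R2 + P_R3 = 1.824 W

Final answer: 1.824 W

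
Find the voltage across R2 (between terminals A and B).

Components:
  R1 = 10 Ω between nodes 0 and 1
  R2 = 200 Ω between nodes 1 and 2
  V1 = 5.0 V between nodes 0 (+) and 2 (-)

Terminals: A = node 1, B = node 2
R1 and R2 are in series across V1 (node 0 → node 1 → node 2), and the output A–B is taken across R2, so this is a voltage divider.
Series current: I = V1/(R1 + R2) = 5/(10 + 200) = 5/210 = 0.02381 A
V_R2 = I × R2 = V1 × R2/(R1 + R2) = 5 × 200/210 = 4.762 V

Final answer: 4.762 V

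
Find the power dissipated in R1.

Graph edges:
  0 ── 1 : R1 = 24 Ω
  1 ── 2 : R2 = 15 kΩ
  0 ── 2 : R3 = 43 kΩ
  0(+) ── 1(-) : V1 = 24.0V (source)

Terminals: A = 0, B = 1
Nodal analysis, taking node 1 as the 0 V reference.
Source V1 fixes V_0 = 24 V.
KCL at each unknown node (sum of currents leaving = 0; resistances in Ω):
  Node 2: (V_2 - 0)/15000 + (V_2 - 24)/43000 = 0
Collecting terms: 0.00008992 × V_2 = 0.0005581  =>  V_2 = 6.207 V
I_R1 = (V_0 - V_1)/R1 = (24 - 0)/24 = 1 A
P_R1 = I_R1² × R1 = (1)² × 24 = 24 W

Final answer: 24 W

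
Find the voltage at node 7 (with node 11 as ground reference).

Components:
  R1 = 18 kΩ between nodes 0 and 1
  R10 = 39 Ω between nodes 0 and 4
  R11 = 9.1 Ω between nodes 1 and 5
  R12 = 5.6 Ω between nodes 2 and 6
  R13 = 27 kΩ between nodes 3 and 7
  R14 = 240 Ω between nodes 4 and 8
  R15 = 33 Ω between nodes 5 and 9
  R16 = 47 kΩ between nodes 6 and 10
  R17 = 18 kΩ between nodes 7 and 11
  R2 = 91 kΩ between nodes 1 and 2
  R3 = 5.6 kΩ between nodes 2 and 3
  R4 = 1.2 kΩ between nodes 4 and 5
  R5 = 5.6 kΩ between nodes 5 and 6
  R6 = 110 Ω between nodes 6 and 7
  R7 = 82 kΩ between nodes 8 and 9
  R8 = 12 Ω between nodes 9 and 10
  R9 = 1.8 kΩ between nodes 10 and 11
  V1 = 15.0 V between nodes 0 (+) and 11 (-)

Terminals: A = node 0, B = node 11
Nodal analysis, taking node 11 as the 0 V reference.
Source V1 fixes V_0 = 15 V.
KCL at each unknown node (sum of currents leaving = 0; resistances in Ω):
  Node 1: (V_1 - 15)/18000 + (V_1 - V_2)/91000 + (V_1 - V_5)/9.1 = 0
  Node 2: (V_2 - V_1)/91000 + (V_2 - V_3)/5600 + (V_2 - V_6)/5.6 = 0
  Node 3: (V_3 - V_2)/5600 + (V_3 - V_7)/27000 = 0
  Node 4: (V_4 - V_5)/1200 + (V_4 - 15)/39 + (V_4 - V_8)/240 = 0
  Node 5: (V_5 - V_4)/1200 + (V_5 - V_6)/5600 + (V_5 - V_1)/9.1 + (V_5 - V_9)/33 = 0
  Node 6: (V_6 - V_5)/5600 + (V_6 - V_7)/110 + (V_6 - V_2)/5.6 + (V_6 - V_10)/47000 = 0
  Node 7: (V_7 - V_6)/110 + (V_7 - V_3)/27000 + (V_7 - 0)/18000 = 0
  Node 8: (V_8 - V_9)/82000 + (V_8 - V_4)/240 = 0
  Node 9: (V_9 - V_8)/82000 + (V_9 - V_10)/12 + (V_9 - V_5)/33 = 0
  Node 10: (V_10 - V_9)/12 + (V_10 - 0)/1800 + (V_10 - V_6)/47000 = 0
Collecting terms (coefficients in siemens):
  0.11·V_1 - 0.00001099·V_2 - 0.1099·V_5 = 0.0008333
  0.1788·V_2 - 0.00001099·V_1 - 0.0001786·V_3 - 0.1786·V_6 = 0
  0.0002156·V_3 - 0.0001786·V_2 - 0.00003704·V_7 = 0
  0.03064·V_4 - 0.0008333·V_5 - 0.004167·V_8 = 0.3846
  0.1412·V_5 - 0.1099·V_1 - 0.0008333·V_4 - 0.0001786·V_6 - 0.0303·V_9 = 0
  0.1879·V_6 - 0.1786·V_2 - 0.0001786·V_5 - 0.009091·V_7 - 0.00002128·V_10 = 0
  0.009184·V_7 - 0.00003704·V_3 - 0.009091·V_6 = 0
  0.004179·V_8 - 0.004167·V_4 - 0.0000122·V_9 = 0
  0.1136·V_9 - 0.0303·V_5 - 0.0000122·V_8 - 0.08333·V_10 = 0
  0.08391·V_10 - 0.00002128·V_6 - 0.08333·V_9 = 0
Solving these 10 simultaneous equations (Gaussian elimination) gives:
  V_1 = 8.986 V, V_2 = 7.101 V, V_3 = 7.094 V, V_4 = 14.81 V
  V_5 = 8.983 V, V_6 = 7.101 V, V_7 = 7.058 V, V_8 = 14.79 V
  V_9 = 8.823 V, V_10 = 8.764 V
The requested potential is V_7 = 7.058 V.

Final answer: V_7 = 7.058 V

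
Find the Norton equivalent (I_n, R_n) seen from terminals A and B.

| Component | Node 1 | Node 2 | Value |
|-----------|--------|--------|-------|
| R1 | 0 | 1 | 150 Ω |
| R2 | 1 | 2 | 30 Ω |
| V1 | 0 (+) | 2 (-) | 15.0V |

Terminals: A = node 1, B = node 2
Find the Thévenin equivalent first; then I_n = V_th/R_th and R_n = R_th.
Step 1 — V_th is the open-circuit voltage V_A - V_B (nothing connected across the terminals).
Nodal analysis, taking node 2 as the 0 V reference.
Source V1 fixes V_0 = 15 V.
KCL at each unknown node (sum of currents leaving = 0; resistances in Ω):
  Node 1: (V_1 - 15)/150 + (V_1 - 0)/30 = 0
Collecting terms: 0.04 × V_1 = 0.1  =>  V_1 = 2.5 V
V_th = V_1 - V_2 = 2.5 - 0 = 2.5 V
Step 2 — R_th: zero the source — replace V1 by a short circuit (node 2 merges into node 0) — and find the resistance seen between A (node 1) and B (node 0).
Reduce the network between node 1 (A) and node 0 (B) by series/parallel combination:
  Rp1 = R1 ‖ R2 (parallel, both between nodes 0 and 1) = 1/(1/150 + 1/30) = 25 Ω
R_th = 25 Ω
I_n = V_th/R_th = 2.5/25 = 0.1 A, and R_n = R_th = 25 Ω

Final answer: I_n = 0.1 A, R_n = 25 Ω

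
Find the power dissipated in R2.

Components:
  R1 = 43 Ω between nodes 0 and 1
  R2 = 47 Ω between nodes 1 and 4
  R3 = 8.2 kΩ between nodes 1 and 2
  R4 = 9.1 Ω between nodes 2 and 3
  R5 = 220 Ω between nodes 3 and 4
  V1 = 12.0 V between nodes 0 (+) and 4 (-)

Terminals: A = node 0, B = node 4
Nodal analysis, taking node 4 as the 0 V reference.
Source V1 fixes V_0 = 12 V.
KCL at each unknown node (sum of currents leaving = 0; resistances in Ω):
  Node 1: (V_1 - 12)/43 + (V_1 - 0)/47 + (V_1 - V_2)/8200 = 0
  Node 2: (V_2 - V_1)/8200 + (V_2 - V_3)/9.1 = 0
  Node 3: (V_3 - V_2)/9.1 + (V_3 - 0)/220 = 0
Collecting terms (coefficients in siemens):
  0.04465·V_1 - 0.000122·V_2 = 0.2791
  0.11·V_2 - 0.000122·V_1 - 0.1099·V_3 = 0
  0.1144·V_3 - 0.1099·V_2 = 0
Solving these 3 simultaneous equations (Gaussian elimination) gives:
  V_1 = 6.25 V, V_2 = 0.1699 V, V_3 = 0.1631 V
I_R2 = (V_1 - V_4)/R2 = (6.25 - 0)/47 = 0.133 A
P_R2 = I_R2² × R2 = (0.133)² × 47 = 0.8311 W

Final answer: 0.8311 W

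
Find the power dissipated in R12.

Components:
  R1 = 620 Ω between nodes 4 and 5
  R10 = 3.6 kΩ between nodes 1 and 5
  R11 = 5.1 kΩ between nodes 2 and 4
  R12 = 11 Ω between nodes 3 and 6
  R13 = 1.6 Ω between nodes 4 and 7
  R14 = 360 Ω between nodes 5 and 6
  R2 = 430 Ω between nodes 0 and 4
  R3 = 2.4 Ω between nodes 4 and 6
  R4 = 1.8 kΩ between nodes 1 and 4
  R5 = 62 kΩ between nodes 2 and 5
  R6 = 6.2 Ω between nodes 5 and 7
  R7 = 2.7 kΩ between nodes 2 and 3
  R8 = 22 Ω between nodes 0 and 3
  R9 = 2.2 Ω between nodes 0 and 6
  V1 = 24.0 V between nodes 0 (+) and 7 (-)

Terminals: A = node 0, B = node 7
Nodal analysis, taking node 7 as the 0 V reference.
Source V1 fixes V_0 = 24 V.
KCL at each unknown node (sum of currents leaving = 0; resistances in Ω):
  Node 1: (V_1 - V_4)/1800 + (V_1 - V_5)/3600 = 0
  Node 2: (V_2 - V_5)/62000 + (V_2 - V_3)/2700 + (V_2 - V_4)/5100 = 0
  Node 3: (V_3 - V_2)/2700 + (V_3 - 24)/22 + (V_3 - V_6)/11 = 0
  Node 4: (V_4 - V_5)/620 + (V_4 - 24)/430 + (V_4 - V_6)/2.4 + (V_4 - V_1)/1800 + (V_4 - V_2)/5100 + (V_4 - 0)/1.6 = 0
  Node 5: (V_5 - V_4)/620 + (V_5 - V_2)/62000 + (V_5 - 0)/6.2 + (V_5 - V_1)/3600 + (V_5 - V_6)/360 = 0
  Node 6: (V_6 - V_4)/2.4 + (V_6 - 24)/2.2 + (V_6 - V_3)/11 + (V_6 - V_5)/360 = 0
Collecting terms (coefficients in siemens):
  0.0008333·V_1 - 0.0005556·V_4 - 0.0002778·V_5 = 0
  0.0005826·V_2 - 0.0003704·V_3 - 0.0001961·V_4 - 0.00001613·V_5 = 0
  0.1367·V_3 - 0.0003704·V_2 - 0.09091·V_6 = 1.091
  1.046·V_4 - 0.0005556·V_1 - 0.0001961·V_2 - 0.001613·V_5 - 0.4167·V_6 = 0.05581
  0.166·V_5 - 0.0002778·V_1 - 0.00001613·V_2 - 0.001613·V_4 - 0.002778·V_6 = 0
  0.9649·V_6 - 0.09091·V_3 - 0.4167·V_4 - 0.002778·V_5 = 10.91
Solving these 6 simultaneous equations (Gaussian elimination) gives:
  V_1 = 4.343 V, V_2 = 13.92 V, V_3 = 18.52 V, V_4 = 6.347 V
  V_5 = 0.3346 V, V_6 = 15.79 V
I_R12 = (V_3 - V_6)/R12 = (18.52 - 15.79)/11 = 0.2476 A
P_R12 = I_R12² × R12 = (0.2476)² × 11 = 0.6743 W

Final answer: 0.6743 W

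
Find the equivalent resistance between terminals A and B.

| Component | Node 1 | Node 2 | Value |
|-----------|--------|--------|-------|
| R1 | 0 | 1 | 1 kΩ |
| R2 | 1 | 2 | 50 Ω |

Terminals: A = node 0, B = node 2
Reduce the network between node 0 (A) and node 2 (B) by series/parallel combination:
  Rs1 = R1 + R2 (series, joined only at node 1) = 1000 + 50 = 1050 Ω
R_eq = 1.05 kΩ

Final answer: 1.05 kΩ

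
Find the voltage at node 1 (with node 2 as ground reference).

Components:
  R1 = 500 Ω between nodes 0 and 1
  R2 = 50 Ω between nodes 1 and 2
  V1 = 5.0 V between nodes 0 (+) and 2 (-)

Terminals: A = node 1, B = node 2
Nodal analysis, taking node 2 as the 0 V reference.
Source V1 fixes V_0 = 5 V.
KCL at each unknown node (sum of currents leaving = 0; resistances in Ω):
  Node 1: (V_1 - 5)/500 + (V_1 - 0)/50 = 0
Collecting terms: 0.022 × V_1 = 0.01  =>  V_1 = 0.4545 V
The requested potential is V_1 = 0.4545 V.

Final answer: V_1 = 0.4545 V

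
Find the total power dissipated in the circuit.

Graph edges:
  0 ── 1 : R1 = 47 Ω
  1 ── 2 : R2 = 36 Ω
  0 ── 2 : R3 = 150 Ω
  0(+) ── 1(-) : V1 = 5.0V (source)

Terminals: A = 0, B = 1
Nodal analysis, taking node 1 as the 0 V reference.
Source V1 fixes V_0 = 5 V.
KCL at each unknown node (sum of currents leaving = 0; resistances in Ω):
  Node 2: (V_2 - 0)/36 + (V_2 - 5)/150 = 0
Collecting terms: 0.03444 × V_2 = 0.03333  =>  V_2 = 0.9677 V
Power in each resistor, P = (ΔV)²/R:
  P_R1 = (5 - 0)²/47 = 0.5319 W
  P_R2 = (0 - 0.9677)²/36 = 0.02601 W
  P_R3 = (5 - 0.9677)²/150 = 0.1084 W
P_total = P_R1 + P_R2 + P_R3 = 0.6663 W

Final answer: 0.6663 W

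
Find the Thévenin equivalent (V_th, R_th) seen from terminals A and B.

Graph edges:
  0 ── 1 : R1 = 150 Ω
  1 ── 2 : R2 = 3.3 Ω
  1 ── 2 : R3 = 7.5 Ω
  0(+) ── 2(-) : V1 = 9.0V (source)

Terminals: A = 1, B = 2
Step 1 — V_th is the open-circuit voltage V_A - V_B (nothing connected across the terminals).
Nodal analysis, taking node 2 as the 0 V reference.
Source V1 fixes V_0 = 9 V.
KCL at each unknown node (sum of currents leaving = 0; resistances in Ω):
  Node 1: (V_1 - 9)/150 + (V_1 - 0)/3.3 + (V_1 - 0)/7.5 = 0
Collecting terms: 0.443 × V_1 = 0.06  =>  V_1 = 0.1354 V
V_th = V_1 - V_2 = 0.1354 - 0 = 0.1354 V
Step 2 — R_th: zero the source — replace V1 by a short circuit (node 2 merges into node 0) — and find the resistance seen between A (node 1) and B (node 0).
Reduce the network between node 1 (A) and node 0 (B) by series/parallel combination:
  Rp1 = R1 ‖ R2 ‖ R3 (parallel, all between nodes 0 and 1) = 1/(1/150 + 1/3.3 + 1/7.5) = 2.257 Ω
R_th = 2.257 Ω

Final answer: V_th = 0.1354 V, R_th = 2.257 Ω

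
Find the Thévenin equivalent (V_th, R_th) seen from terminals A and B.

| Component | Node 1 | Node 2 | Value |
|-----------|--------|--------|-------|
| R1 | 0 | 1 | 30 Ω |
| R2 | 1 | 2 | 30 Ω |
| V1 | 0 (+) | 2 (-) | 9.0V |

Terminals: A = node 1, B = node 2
Step 1 — V_th is the open-circuit voltage V_A - V_B (nothing connected across the terminals).
Nodal analysis, taking node 2 as the 0 V reference.
Source V1 fixes V_0 = 9 V.
KCL at each unknown node (sum of currents leaving = 0; resistances in Ω):
  Node 1: (V_1 - 9)/30 + (V_1 - 0)/30 = 0
Collecting terms: 0.06667 × V_1 = 0.3  =>  V_1 = 4.5 V
V_th = V_1 - V_2 = 4.5 - 0 = 4.5 V
Step 2 — R_th: zero the source — replace V1 by a short circuit (node 2 merges into node 0) — and find the resistance seen between A (node 1) and B (node 0).
Reduce the network between node 1 (A) and node 0 (B) by series/parallel combination:
  Rp1 = R1 ‖ R2 (parallel, both between nodes 0 and 1) = 1/(1/30 + 1/30) = 15 Ω
R_th = 15 Ω

Final answer: V_th = 4.5 V, R_th = 15 Ω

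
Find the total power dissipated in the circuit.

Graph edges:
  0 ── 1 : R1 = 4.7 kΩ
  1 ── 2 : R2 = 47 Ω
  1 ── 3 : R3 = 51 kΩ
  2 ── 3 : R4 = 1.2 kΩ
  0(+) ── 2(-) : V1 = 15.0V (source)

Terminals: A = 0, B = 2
Nodal analysis, taking node 2 as the 0 V reference.
Source V1 fixes V_0 = 15 V.
KCL at each unknown node (sum of currents leaving = 0; resistances in Ω):
  Node 1: (V_1 - 15)/4700 + (V_1 - 0)/47 + (V_1 - V_3)/51000 = 0
  Node 3: (V_3 - V_1)/51000 + (V_3 - 0)/1200 = 0
Collecting terms (coefficients in siemens):
  0.02151·V_1 - 0.00001961·V_3 = 0.003191
  0.0008529·V_3 - 0.00001961·V_1 = 0
Determinant D = (0.02151)(0.0008529) - (-0.00001961)(-0.00001961) = 0.00001835
V_1 = [(0.003191)(0.0008529) - (-0.00001961)(0)]/D = 0.1484 V
V_3 = [(0.02151)(0) - (0.003191)(-0.00001961)]/D = 0.003411 V
Power in each resistor, P = (ΔV)²/R:
  P_R1 = (15 - 0.1484)²/4700 = 0.04693 W
  P_R2 = (0.1484 - 0)²/47 = 0.0004685 W
  P_R3 = (0.1484 - 0.003411)²/51000 = 0.0000004121 W
  P_R4 = (0 - 0.003411)²/1200 = 0.000000009696 W
P_total = P_R1 + P_R2 + P_R3 + P_R4 = 0.0474 W

Final answer: 0.0474 W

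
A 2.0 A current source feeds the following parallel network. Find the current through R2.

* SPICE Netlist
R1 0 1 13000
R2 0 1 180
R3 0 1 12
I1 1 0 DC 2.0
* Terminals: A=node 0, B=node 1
All resistors sit directly between nodes 0 and 1, so they are in parallel and share one voltage V; the full source current 2 A splits among them.
1/R_par = 1/13000 + 1/180 + 1/12 = 0.08897 S  =>  R_par = 11.24 Ω
V = I × R_par = 2 × 11.24 = 22.48 V
I_R2 = V/R2 = 22.48/180 = 0.1249 A

Final answer: 0.1249 A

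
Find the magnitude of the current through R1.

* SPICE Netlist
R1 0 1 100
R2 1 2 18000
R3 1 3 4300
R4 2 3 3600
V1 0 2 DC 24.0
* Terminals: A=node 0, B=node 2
Nodal analysis, taking node 2 as the 0 V reference.
Source V1 fixes V_0 = 24 V.
KCL at each unknown node (sum of currents leaving = 0; resistances in Ω):
  Node 1: (V_1 - 24)/100 + (V_1 - 0)/18000 + (V_1 - V_3)/4300 = 0
  Node 3: (V_3 - V_1)/4300 + (V_3 - 0)/3600 = 0
Collecting terms (coefficients in siemens):
  0.01029·V_1 - 0.0002326·V_3 = 0.24
  0.0005103·V_3 - 0.0002326·V_1 = 0
Determinant D = (0.01029)(0.0005103) - (-0.0002326)(-0.0002326) = 0.000005196
V_1 = [(0.24)(0.0005103) - (-0.0002326)(0)]/D = 23.57 V
V_3 = [(0.01029)(0) - (0.24)(-0.0002326)]/D = 10.74 V
I_R1 = (V_0 - V_1)/R1 = (24 - 23.57)/100 = 0.004293 A
|I_R1| = 0.004293 A

Final answer: |I_R1| = 0.004293 A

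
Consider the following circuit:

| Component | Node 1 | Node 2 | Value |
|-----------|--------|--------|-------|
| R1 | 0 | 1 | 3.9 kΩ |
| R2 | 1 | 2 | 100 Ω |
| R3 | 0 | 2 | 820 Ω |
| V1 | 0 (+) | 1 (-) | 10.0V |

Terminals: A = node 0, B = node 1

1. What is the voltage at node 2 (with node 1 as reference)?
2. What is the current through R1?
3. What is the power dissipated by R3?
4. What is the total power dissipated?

Nodal analysis, taking node 1 as the 0 V reference.
Source V1 fixes V_0 = 10 V.
KCL at each unknown node (sum of currents leaving = 0; resistances in Ω):
  Node 2: (V_2 - 0)/100 + (V_2 - 10)/820 = 0
Collecting terms: 0.01122 × V_2 = 0.0122  =>  V_2 = 1.087 V
Part 1:
  Read off the nodal solution: V_2 = 1.087 V
Part 2:
  I_R1 = (V_0 - V_1)/R1 = (10 - 0)/3900 = 0.002564 A
  Magnitude: I_R1 = 0.002564 A
Part 3:
  I_R3 = (V_0 - V_2)/R3 = (10 - 1.087)/820 = 0.01087 A
  P_R3 = I_R3² × R3 = (0.01087)² × 820 = 0.09688 W
Part 4:
  Power in each resistor, P = (ΔV)²/R:
    P_R1 = (10 - 0)²/3900 = 0.02564 W
    P_R2 = (0 - 1.087)²/100 = 0.01181 W
    P_R3 = (10 - 1.087)²/820 = 0.09688 W
  P_total = P_R1 + P_R2 + P_R3 = 0.1343 W

Final answers:
1. V_2 = 1.087 V
2. I_R1 = 0.002564 A
3. P_R3 = 0.09688 W
4. P_total = 0.1343 W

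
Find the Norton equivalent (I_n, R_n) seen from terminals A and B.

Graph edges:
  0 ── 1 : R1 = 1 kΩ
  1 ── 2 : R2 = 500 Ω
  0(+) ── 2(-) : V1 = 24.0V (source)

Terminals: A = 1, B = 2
Find the Thévenin equivalent first; then I_n = V_th/R_th and R_n = R_th.
Step 1 — V_th is the open-circuit voltage V_A - V_B (nothing connected across the terminals).
Nodal analysis, taking node 2 as the 0 V reference.
Source V1 fixes V_0 = 24 V.
KCL at each unknown node (sum of currents leaving = 0; resistances in Ω):
  Node 1: (V_1 - 24)/1000 + (V_1 - 0)/500 = 0
Collecting terms: 0.003 × V_1 = 0.024  =>  V_1 = 8 V
V_th = V_1 - V_2 = 8 - 0 = 8 V
Step 2 — R_th: zero the source — replace V1 by a short circuit (node 2 merges into node 0) — and find the resistance seen between A (node 1) and B (node 0).
Reduce the network between node 1 (A) and node 0 (B) by series/parallel combination:
  Rp1 = R1 ‖ R2 (parallel, both between nodes 0 and 1) = 1/(1/1000 + 1/500) = 333.3 Ω
R_th = 333.3 Ω
I_n = V_th/R_th = 8/333.3 = 0.024 A, and R_n = R_th = 333.3 Ω

Final answer: I_n = 0.024 A, R_n = 333.3 Ω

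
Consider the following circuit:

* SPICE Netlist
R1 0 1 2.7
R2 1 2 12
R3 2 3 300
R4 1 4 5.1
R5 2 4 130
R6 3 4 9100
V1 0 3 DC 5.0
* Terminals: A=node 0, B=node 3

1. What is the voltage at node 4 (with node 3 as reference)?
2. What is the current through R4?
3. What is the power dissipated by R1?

Nodal analysis, taking node 3 as the 0 V reference.
Source V1 fixes V_0 = 5 V.
KCL at each unknown node (sum of currents leaving = 0; resistances in Ω):
  Node 1: (V_1 - 5)/2.7 + (V_1 - V_2)/12 + (V_1 - V_4)/5.1 = 0
  Node 2: (V_2 - V_1)/12 + (V_2 - 0)/300 + (V_2 - V_4)/130 = 0
  Node 4: (V_4 - V_1)/5.1 + (V_4 - V_2)/130 + (V_4 - 0)/9100 = 0
Collecting terms (coefficients in siemens):
  0.6498·V_1 - 0.08333·V_2 - 0.1961·V_4 = 1.852
  0.09436·V_2 - 0.08333·V_1 - 0.007692·V_4 = 0
  0.2039·V_4 - 0.1961·V_1 - 0.007692·V_2 = 0
Solving these 3 simultaneous equations (Gaussian elimination) gives:
  V_1 = 4.956 V, V_2 = 4.78 V, V_4 = 4.946 V
Part 1:
  Read off the nodal solution: V_4 = 4.946 V
Part 2:
  I_R4 = (V_1 - V_4)/R4 = (4.956 - 4.946)/5.1 = 0.001824 A
  Magnitude: I_R4 = 0.001824 A
Part 3:
  I_R1 = (V_0 - V_1)/R1 = (5 - 4.956)/2.7 = 0.01648 A
  P_R1 = I_R1² × R1 = (0.01648)² × 2.7 = 0.0007329 W

Final answers:
1. V_4 = 4.946 V
2. I_R4 = 0.001824 A
3. P_R1 = 0.0007329 W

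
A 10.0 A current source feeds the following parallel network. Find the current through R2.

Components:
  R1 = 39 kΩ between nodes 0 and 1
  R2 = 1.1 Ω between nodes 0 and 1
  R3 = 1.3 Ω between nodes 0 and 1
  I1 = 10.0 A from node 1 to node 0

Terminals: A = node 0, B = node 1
All resistors sit directly between nodes 0 and 1, so they are in parallel and share one voltage V; the full source current 10 A splits among them.
1/R_par = 1/39000 + 1/1.1 + 1/1.3 = 1.678 S  =>  R_par = 0.5958 Ω
V = I × R_par = 10 × 0.5958 = 5.958 V
I_R2 = V/R2 = 5.958/1.1 = 5.417 A

Final answer: 5.417 A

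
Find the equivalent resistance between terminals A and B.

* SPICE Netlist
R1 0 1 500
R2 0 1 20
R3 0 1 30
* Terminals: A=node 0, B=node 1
Reduce the network between node 0 (A) and node 1 (B) by series/parallel combination:
  Rp1 = R1 ‖ R2 ‖ R3 (parallel, all between nodes 0 and 1) = 1/(1/500 + 1/20 + 1/30) = 11.72 Ω
R_eq = 11.72 Ω

Final answer: 11.72 Ω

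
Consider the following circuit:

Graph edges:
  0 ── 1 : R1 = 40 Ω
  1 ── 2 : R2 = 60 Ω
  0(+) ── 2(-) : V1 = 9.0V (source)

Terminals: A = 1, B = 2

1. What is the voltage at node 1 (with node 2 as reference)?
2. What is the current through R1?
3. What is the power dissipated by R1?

Nodal analysis, taking node 2 as the 0 V reference.
Source V1 fixes V_0 = 9 V.
KCL at each unknown node (sum of currents leaving = 0; resistances in Ω):
  Node 1: (V_1 - 9)/40 + (V_1 - 0)/60 = 0
Collecting terms: 0.04167 × V_1 = 0.225  =>  V_1 = 5.4 V
Part 1:
  Read off the nodal solution: V_1 = 5.4 V
Part 2:
  I_R1 = (V_0 - V_1)/R1 = (9 - 5.4)/40 = 0.09 A
  Magnitude: I_R1 = 0.09 A
Part 3:
  I_R1 = (V_0 - V_1)/R1 = (9 - 5.4)/40 = 0.09 A
  P_R1 = I_R1² × R1 = (0.09)² × 40 = 0.324 W

Final answers:
1. V_1 = 5.4 V
2. I_R1 = 0.09 A
3. P_R1 = 0.324 W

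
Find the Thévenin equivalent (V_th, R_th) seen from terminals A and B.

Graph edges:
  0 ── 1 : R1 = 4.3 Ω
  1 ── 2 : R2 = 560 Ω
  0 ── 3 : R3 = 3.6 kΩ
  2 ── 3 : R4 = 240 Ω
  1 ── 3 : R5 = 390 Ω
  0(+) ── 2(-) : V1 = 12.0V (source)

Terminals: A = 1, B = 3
Step 1 — V_th is the open-circuit voltage V_A - V_B (nothing connected across the terminals).
Nodal analysis, taking node 2 as the 0 V reference.
Source V1 fixes V_0 = 12 V.
KCL at each unknown node (sum of currents leaving = 0; resistances in Ω):
  Node 1: (V_1 - 12)/4.3 + (V_1 - 0)/560 + (V_1 - V_3)/390 = 0
  Node 3: (V_3 - 12)/3600 + (V_3 - 0)/240 + (V_3 - V_1)/390 = 0
Collecting terms (coefficients in siemens):
  0.2369·V_1 - 0.002564·V_3 = 2.791
  0.007009·V_3 - 0.002564·V_1 = 0.003333
Determinant D = (0.2369)(0.007009) - (-0.002564)(-0.002564) = 0.001654
V_1 = [(2.791)(0.007009) - (-0.002564)(0.003333)]/D = 11.83 V
V_3 = [(0.2369)(0.003333) - (2.791)(-0.002564)]/D = 4.804 V
V_th = V_1 - V_3 = 11.83 - 4.804 = 7.027 V
Step 2 — R_th: zero the source — replace V1 by a short circuit (node 2 merges into node 0) — and find the resistance seen between A (node 1) and B (node 3).
Reduce the network between node 1 (A) and node 3 (B) by series/parallel combination:
  Rp1 = R1 ‖ R2 (parallel, both between nodes 0 and 1) = 1/(1/4.3 + 1/560) = 4.267 Ω
  Rp2 = R3 ‖ R4 (parallel, both between nodes 0 and 3) = 1/(1/3600 + 1/240) = 225 Ω
  Rs1 = Rp1 + Rp2 (series, joined only at node 0) = 4.267 + 225 = 229.3 Ω
  Rp3 = R5 ‖ Rs1 (parallel, both between nodes 1 and 3) = 1/(1/390 + 1/229.3) = 144.4 Ω
R_th = 144.4 Ω

Final answer: V_th = 7.027 V, R_th = 144.4 Ω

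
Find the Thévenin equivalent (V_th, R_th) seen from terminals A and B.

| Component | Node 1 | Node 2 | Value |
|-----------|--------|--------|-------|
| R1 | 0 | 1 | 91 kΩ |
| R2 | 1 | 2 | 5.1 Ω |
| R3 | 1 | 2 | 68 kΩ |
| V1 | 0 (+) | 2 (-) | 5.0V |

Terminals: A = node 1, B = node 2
Step 1 — V_th is the open-circuit voltage V_A - V_B (nothing connected across the terminals).
Nodal analysis, taking node 2 as the 0 V reference.
Source V1 fixes V_0 = 5 V.
KCL at each unknown node (sum of currents leaving = 0; resistances in Ω):
  Node 1: (V_1 - 5)/91000 + (V_1 - 0)/5.1 + (V_1 - 0)/68000 = 0
Collecting terms: 0.1961 × V_1 = 0.00005495  =>  V_1 = 0.0002802 V
V_th = V_1 - V_2 = 0.0002802 - 0 = 0.0002802 V
Step 2 — R_th: zero the source — replace V1 by a short circuit (node 2 merges into node 0) — and find the resistance seen between A (node 1) and B (node 0).
Reduce the network between node 1 (A) and node 0 (B) by series/parallel combination:
  Rp1 = R1 ‖ R2 ‖ R3 (parallel, all between nodes 0 and 1) = 1/(1/91000 + 1/5.1 + 1/68000) = 5.099 Ω
R_th = 5.099 Ω

Final answer: V_th = 0.0002802 V, R_th = 5.099 Ω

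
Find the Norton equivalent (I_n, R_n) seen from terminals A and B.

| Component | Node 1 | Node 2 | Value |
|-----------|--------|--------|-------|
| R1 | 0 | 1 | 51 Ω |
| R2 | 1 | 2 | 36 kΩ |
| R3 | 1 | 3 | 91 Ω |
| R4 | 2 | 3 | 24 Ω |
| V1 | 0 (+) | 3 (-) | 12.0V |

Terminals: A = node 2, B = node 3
Find the Thévenin equivalent first; then I_n = V_th/R_th and R_n = R_th.
Step 1 — V_th is the open-circuit voltage V_A - V_B (nothing connected across the terminals).
Nodal analysis, taking node 3 as the 0 V reference.
Source V1 fixes V_0 = 12 V.
KCL at each unknown node (sum of currents leaving = 0; resistances in Ω):
  Node 1: (V_1 - 12)/51 + (V_1 - V_2)/36000 + (V_1 - 0)/91 = 0
  Node 2: (V_2 - V_1)/36000 + (V_2 - 0)/24 = 0
Collecting terms (coefficients in siemens):
  0.03062·V_1 - 0.00002778·V_2 = 0.2353
  0.04169·V_2 - 0.00002778·V_1 = 0
Determinant D = (0.03062)(0.04169) - (-0.00002778)(-0.00002778) = 0.001277
V_1 = [(0.2353)(0.04169) - (-0.00002778)(0)]/D = 7.683 V
V_2 = [(0.03062)(0) - (0.2353)(-0.00002778)]/D = 0.005119 V
V_th = V_2 - V_3 = 0.005119 - 0 = 0.005119 V
Step 2 — R_th: zero the source — replace V1 by a short circuit (node 3 merges into node 0) — and find the resistance seen between A (node 2) and B (node 0).
Reduce the network between node 2 (A) and node 0 (B) by series/parallel combination:
  Rp1 = R1 ‖ R3 (parallel, both between nodes 0 and 1) = 1/(1/51 + 1/91) = 32.68 Ω
  Rs1 = R2 + Rp1 (series, joined only at node 1) = 36000 + 32.68 = 36030 Ω
  Rp2 = R4 ‖ Rs1 (parallel, both between nodes 0 and 2) = 1/(1/24 + 1/36030) = 23.98 Ω
R_th = 23.98 Ω
I_n = V_th/R_th = 0.005119/23.98 = 0.0002134 A, and R_n = R_th = 23.98 Ω

Final answer: I_n = 0.0002134 A, R_n = 23.98 Ω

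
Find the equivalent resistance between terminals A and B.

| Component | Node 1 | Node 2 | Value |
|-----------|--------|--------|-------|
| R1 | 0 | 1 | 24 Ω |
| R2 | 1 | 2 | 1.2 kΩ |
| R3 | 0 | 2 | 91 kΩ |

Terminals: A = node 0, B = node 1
Reduce the network between node 0 (A) and node 1 (B) by series/parallel combination:
  Rs1 = R3 + R2 (series, joined only at node 2) = 91000 + 1200 = 92200 Ω
  Rp1 = R1 ‖ Rs1 (parallel, both between nodes 0 and 1) = 1/(1/24 + 1/92200) = 23.99 Ω
R_eq = 23.99 Ω

Final answer: 23.99 Ω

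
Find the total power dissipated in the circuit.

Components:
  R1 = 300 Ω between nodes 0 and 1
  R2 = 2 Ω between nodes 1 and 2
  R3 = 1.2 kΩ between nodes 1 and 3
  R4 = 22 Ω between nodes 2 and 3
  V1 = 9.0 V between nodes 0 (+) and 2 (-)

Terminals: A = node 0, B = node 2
Nodal analysis, taking node 2 as the 0 V reference.
Source V1 fixes V_0 = 9 V.
KCL at each unknown node (sum of currents leaving = 0; resistances in Ω):
  Node 1: (V_1 - 9)/300 + (V_1 - 0)/2 + (V_1 - V_3)/1200 = 0
  Node 3: (V_3 - V_1)/1200 + (V_3 - 0)/22 = 0
Collecting terms (coefficients in siemens):
  0.5042·V_1 - 0.0008333·V_3 = 0.03
  0.04629·V_3 - 0.0008333·V_1 = 0
Determinant D = (0.5042)(0.04629) - (-0.0008333)(-0.0008333) = 0.02334
V_1 = [(0.03)(0.04629) - (-0.0008333)(0)]/D = 0.05951 V
V_3 = [(0.5042)(0) - (0.03)(-0.0008333)]/D = 0.001071 V
Power in each resistor, P = (ΔV)²/R:
  P_R1 = (9 - 0.05951)²/300 = 0.2664 W
  P_R2 = (0.05951 - 0)²/2 = 0.00177 W
  P_R3 = (0.05951 - 0.001071)²/1200 = 0.000002846 W
  P_R4 = (0 - 0.001071)²/22 = 0.00000005217 W
P_total = P_R1 + P_R2 + P_R3 + P_R4 = 0.2682 W

Final answer: 0.2682 W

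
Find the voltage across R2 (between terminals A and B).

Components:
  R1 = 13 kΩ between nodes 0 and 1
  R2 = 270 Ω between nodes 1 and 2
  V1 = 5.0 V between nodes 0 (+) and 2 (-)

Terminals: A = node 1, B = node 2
R1 and R2 are in series across V1 (node 0 → node 1 → node 2), and the output A–B is taken across R2, so this is a voltage divider.
Series current: I = V1/(R1 + R2) = 5/(13000 + 270) = 5/13270 = 0.0003768 A
V_R2 = I × R2 = V1 × R2/(R1 + R2) = 5 × 270/13270 = 0.1017 V

Final answer: 0.1017 V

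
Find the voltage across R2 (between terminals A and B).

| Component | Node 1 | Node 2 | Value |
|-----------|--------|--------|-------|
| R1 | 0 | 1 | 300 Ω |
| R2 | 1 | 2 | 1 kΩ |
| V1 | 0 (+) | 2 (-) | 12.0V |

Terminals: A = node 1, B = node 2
R1 and R2 are in series across V1 (node 0 → node 1 → node 2), and the output A–B is taken across R2, so this is a voltage divider.
Series current: I = V1/(R1 + R2) = 12/(300 + 1000) = 12/1300 = 0.009231 A
V_R2 = I × R2 = V1 × R2/(R1 + R2) = 12 × 1000/1300 = 9.231 V

Final answer: 9.231 V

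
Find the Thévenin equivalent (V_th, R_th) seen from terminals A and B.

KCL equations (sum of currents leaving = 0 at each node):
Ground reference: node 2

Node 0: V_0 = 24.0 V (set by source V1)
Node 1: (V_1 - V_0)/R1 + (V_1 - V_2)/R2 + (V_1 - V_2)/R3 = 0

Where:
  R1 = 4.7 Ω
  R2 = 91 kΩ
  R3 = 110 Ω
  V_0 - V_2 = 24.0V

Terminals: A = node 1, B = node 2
Step 1 — V_th is the open-circuit voltage V_A - V_B (nothing connected across the terminals).
Nodal analysis, taking node 2 as the 0 V reference.
Source V1 fixes V_0 = 24 V.
KCL at each unknown node (sum of currents leaving = 0; resistances in Ω):
  Node 1: (V_1 - 24)/4.7 + (V_1 - 0)/91000 + (V_1 - 0)/110 = 0
Collecting terms: 0.2219 × V_1 = 5.106  =>  V_1 = 23.02 V
V_th = V_1 - V_2 = 23.02 - 0 = 23.02 V
Step 2 — R_th: zero the source — replace V1 by a short circuit (node 2 merges into node 0) — and find the resistance seen between A (node 1) and B (node 0).
Reduce the network between node 1 (A) and node 0 (B) by series/parallel combination:
  Rp1 = R1 ‖ R2 ‖ R3 (parallel, all between nodes 0 and 1) = 1/(1/4.7 + 1/91000 + 1/110) = 4.507 Ω
R_th = 4.507 Ω

Final answer: V_th = 23.02 V, R_th = 4.507 Ω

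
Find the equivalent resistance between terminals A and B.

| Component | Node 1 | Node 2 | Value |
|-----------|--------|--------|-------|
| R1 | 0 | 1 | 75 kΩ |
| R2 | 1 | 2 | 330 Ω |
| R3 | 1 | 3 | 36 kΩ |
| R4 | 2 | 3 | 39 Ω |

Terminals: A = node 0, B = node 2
Reduce the network between node 0 (A) and node 2 (B) by series/parallel combination:
  Rs1 = R3 + R4 (series, joined only at node 3) = 36000 + 39 = 36040 Ω
  Rp1 = R2 ‖ Rs1 (parallel, both between nodes 1 and 2) = 1/(1/330 + 1/36040) = 327 Ω
  Rs2 = R1 + Rp1 (series, joined only at node 1) = 75000 + 327 = 75330 Ω
R_eq = 75.33 kΩ

Final answer: 75.33 kΩ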